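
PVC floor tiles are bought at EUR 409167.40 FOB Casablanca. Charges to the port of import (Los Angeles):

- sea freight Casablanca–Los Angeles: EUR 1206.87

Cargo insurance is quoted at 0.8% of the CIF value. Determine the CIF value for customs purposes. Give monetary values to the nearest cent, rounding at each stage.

CIF value: EUR 413683.74

Let C be the CIF value. C = FOB price + freight + 0.8% × C
C − 0.8% × C = 409167.40 + 1206.87
0.992 × C = 410374.27
C = 410374.27 / 0.992 = 413683.74
Insurance premium = 0.8% × 413683.74 = 3309.47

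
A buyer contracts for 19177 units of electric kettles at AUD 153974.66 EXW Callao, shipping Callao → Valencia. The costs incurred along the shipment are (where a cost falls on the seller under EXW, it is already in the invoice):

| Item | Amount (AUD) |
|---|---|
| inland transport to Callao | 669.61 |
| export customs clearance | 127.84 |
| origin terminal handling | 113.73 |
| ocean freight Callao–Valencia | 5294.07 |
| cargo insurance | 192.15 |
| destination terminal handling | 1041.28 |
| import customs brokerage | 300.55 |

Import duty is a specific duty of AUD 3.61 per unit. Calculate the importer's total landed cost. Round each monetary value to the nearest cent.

EXW: the seller makes goods available at their premises; the buyer bears all onward costs.
CIF value = EXW price + inland to port + export clearance + origin terminal + freight + insurance = 153974.66 + 669.61 + 127.84 + 113.73 + 5294.07 + 192.15 = 160372.06
Import duty = 19177 × 3.61 = 69228.97
Buyer bears: inland to port 669.61 + export clearance 127.84 + origin terminal 113.73 + freight 5294.07 + insurance 192.15 + destination terminal 1041.28 + brokerage 300.55 + duty 69228.97 = 76968.20
Landed cost = invoice 153974.66 + 76968.20 = 230942.86

Total landed cost: AUD 230942.86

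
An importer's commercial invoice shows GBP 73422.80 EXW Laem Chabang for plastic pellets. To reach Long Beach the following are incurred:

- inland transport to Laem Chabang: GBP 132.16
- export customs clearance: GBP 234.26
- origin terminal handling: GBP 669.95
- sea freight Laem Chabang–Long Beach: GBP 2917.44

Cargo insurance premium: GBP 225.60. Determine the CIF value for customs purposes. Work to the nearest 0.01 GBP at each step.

CIF = EXW price + pre-shipment costs + freight + insurance
CIF = 73422.80 + 132.16 + 234.26 + 669.95 + 2917.44 + 225.60 = 77602.21

CIF value: GBP 77602.21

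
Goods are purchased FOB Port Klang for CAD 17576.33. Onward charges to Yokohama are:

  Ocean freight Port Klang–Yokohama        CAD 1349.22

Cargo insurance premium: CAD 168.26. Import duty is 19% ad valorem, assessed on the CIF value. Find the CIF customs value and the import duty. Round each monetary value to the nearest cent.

CIF value: CAD 19093.81; import duty: CAD 3627.82

CIF = FOB price + freight + insurance
CIF = 17576.33 + 1349.22 + 168.26 = 19093.81
Import duty = 19093.81 × 19% = 3627.82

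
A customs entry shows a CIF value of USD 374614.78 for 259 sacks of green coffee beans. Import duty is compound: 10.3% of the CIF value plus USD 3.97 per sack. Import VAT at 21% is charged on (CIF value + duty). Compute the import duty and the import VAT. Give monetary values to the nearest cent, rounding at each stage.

Import duty: USD 39613.55; import VAT: USD 86987.95

Ad valorem component: 374614.78 × 10.3% = 38585.32
Specific component: 259 × 3.97 = 1028.23
Import duty = 38585.32 + 1028.23 = 39613.55
VAT base = CIF + duty = 374614.78 + 39613.55 = 414228.33
Import VAT = 414228.33 × 21% = 86987.95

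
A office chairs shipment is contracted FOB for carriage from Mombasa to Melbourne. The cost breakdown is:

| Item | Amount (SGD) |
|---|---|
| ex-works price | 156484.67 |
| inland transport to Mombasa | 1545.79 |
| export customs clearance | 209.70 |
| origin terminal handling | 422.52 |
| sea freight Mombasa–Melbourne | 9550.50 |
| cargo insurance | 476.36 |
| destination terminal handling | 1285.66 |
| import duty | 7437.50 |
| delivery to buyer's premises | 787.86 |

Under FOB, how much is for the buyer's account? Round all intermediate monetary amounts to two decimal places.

FOB: the seller bears costs until goods are on board at the origin port; the buyer bears freight, insurance and all costs thereafter.
Seller's account: goods 156484.67 + inland to port 1545.79 + export clearance 209.70 + origin terminal 422.52 = 158662.68
Buyer's account: freight 9550.50 + insurance 476.36 + destination terminal 1285.66 + duty 7437.50 + delivery 787.86 = 19537.88

Buyer's account: SGD 19537.88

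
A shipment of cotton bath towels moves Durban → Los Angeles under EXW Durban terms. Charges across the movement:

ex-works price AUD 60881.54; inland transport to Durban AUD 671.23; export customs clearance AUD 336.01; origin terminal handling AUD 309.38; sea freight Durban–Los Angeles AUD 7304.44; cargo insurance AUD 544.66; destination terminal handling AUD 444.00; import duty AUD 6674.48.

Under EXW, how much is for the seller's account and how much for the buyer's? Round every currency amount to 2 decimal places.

Seller: AUD 60881.54; buyer: AUD 16284.20

EXW: the seller makes goods available at their premises; the buyer bears all onward costs.
Seller's account: goods 60881.54 = 60881.54
Buyer's account: inland to port 671.23 + export clearance 336.01 + origin terminal 309.38 + freight 7304.44 + insurance 544.66 + destination terminal 444.00 + duty 6674.48 = 16284.20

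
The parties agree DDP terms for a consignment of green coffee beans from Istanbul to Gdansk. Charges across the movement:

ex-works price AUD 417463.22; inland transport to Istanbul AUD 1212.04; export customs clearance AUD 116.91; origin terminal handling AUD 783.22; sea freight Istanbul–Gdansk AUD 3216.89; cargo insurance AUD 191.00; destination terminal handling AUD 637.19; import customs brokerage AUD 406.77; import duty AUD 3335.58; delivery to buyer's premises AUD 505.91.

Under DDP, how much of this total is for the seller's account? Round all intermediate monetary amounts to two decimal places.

Seller's account: AUD 427868.73

DDP: the seller bears all costs including import duty.
Seller's account: goods 417463.22 + inland to port 1212.04 + export clearance 116.91 + origin terminal 783.22 + freight 3216.89 + insurance 191.00 + destination terminal 637.19 + brokerage 406.77 + duty 3335.58 + delivery 505.91 = 427868.73
Buyer's account: 0.00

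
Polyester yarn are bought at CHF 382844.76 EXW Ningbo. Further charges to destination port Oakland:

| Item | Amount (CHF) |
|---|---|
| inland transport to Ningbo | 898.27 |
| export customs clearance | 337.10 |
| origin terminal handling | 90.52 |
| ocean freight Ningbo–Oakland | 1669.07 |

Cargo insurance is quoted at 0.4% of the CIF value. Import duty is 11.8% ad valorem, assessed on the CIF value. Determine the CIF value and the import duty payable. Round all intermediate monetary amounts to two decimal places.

Let C be the CIF value. C = EXW price + pre-shipment costs + freight + 0.4% × C
C − 0.4% × C = 382844.76 + 898.27 + 337.10 + 90.52 + 1669.07
0.996 × C = 385839.72
C = 385839.72 / 0.996 = 387389.28
Insurance premium = 0.4% × 387389.28 = 1549.56
Import duty = 387389.28 × 11.8% = 45711.94

CIF value: CHF 387389.28; import duty: CHF 45711.94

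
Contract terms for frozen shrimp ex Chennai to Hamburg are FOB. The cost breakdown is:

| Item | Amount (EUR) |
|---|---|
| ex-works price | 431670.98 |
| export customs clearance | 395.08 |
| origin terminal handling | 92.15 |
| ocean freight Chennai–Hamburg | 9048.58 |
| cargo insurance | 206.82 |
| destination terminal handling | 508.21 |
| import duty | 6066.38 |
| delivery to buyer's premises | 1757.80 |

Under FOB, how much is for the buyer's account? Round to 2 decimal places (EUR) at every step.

Buyer's account: EUR 17587.79

FOB: the seller bears costs until goods are on board at the origin port; the buyer bears freight, insurance and all costs thereafter.
Seller's account: goods 431670.98 + export clearance 395.08 + origin terminal 92.15 = 432158.21
Buyer's account: freight 9048.58 + insurance 206.82 + destination terminal 508.21 + duty 6066.38 + delivery 1757.80 = 17587.79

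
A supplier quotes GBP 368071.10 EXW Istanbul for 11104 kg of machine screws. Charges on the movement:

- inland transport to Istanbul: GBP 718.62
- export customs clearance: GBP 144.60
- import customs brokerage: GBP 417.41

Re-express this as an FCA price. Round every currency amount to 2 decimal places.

Not relevant to the conversion: brokerage — on the buyer under both terms; not part of either seller's price.
From EXW to FCA, the seller additionally bears: inland to port, export clearance.
FCA price = 368071.10 + 718.62 + 144.60 = 368934.32

FCA price: GBP 368934.32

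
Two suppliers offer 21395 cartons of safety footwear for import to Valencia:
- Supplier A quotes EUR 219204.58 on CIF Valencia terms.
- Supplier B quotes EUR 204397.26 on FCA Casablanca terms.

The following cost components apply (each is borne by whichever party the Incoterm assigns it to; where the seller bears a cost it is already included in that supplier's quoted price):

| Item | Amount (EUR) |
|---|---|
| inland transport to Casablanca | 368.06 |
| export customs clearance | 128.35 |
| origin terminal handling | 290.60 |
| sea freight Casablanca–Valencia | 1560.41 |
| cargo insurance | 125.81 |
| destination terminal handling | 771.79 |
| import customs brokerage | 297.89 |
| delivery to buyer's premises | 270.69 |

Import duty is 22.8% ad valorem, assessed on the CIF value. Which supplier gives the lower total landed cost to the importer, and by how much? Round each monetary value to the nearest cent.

Supplier B is cheaper by EUR 15755.85

Supplier A (CIF):
The CIF price already equals the CIF value: 219204.58
Import duty = 219204.58 × 22.8% = 49978.64
Buyer bears (A): 771.79 + 297.89 + 270.69 = 1340.37
Landed cost (A) = invoice 219204.58 + 1340.37 + duty 49978.64 = 270523.59
Supplier B (FCA):
CIF value = FCA price + origin terminal + freight + insurance = 204397.26 + 290.60 + 1560.41 + 125.81 = 206374.08
Import duty = 206374.08 × 22.8% = 47053.29
Buyer bears (B): 290.60 + 1560.41 + 125.81 + 771.79 + 297.89 + 270.69 = 3317.19
Landed cost (B) = invoice 204397.26 + 3317.19 + duty 47053.29 = 254767.74
Difference = |270523.59 − 254767.74| = 15755.85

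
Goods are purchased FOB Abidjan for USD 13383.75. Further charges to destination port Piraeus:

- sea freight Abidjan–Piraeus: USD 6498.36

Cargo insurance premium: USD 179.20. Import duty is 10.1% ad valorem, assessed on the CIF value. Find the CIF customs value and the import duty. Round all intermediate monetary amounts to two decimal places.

CIF value: USD 20061.31; import duty: USD 2026.19

CIF = FOB price + freight + insurance
CIF = 13383.75 + 6498.36 + 179.20 = 20061.31
Import duty = 20061.31 × 10.1% = 2026.19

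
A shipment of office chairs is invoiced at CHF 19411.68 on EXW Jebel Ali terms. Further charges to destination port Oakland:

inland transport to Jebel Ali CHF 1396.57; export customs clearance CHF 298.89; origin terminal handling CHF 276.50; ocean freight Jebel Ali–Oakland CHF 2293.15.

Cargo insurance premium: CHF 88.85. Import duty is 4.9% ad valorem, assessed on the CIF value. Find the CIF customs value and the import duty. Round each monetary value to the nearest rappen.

CIF = EXW price + pre-shipment costs + freight + insurance
CIF = 19411.68 + 1396.57 + 298.89 + 276.50 + 2293.15 + 88.85 = 23765.64
Import duty = 23765.64 × 4.9% = 1164.52

CIF value: CHF 23765.64; import duty: CHF 1164.52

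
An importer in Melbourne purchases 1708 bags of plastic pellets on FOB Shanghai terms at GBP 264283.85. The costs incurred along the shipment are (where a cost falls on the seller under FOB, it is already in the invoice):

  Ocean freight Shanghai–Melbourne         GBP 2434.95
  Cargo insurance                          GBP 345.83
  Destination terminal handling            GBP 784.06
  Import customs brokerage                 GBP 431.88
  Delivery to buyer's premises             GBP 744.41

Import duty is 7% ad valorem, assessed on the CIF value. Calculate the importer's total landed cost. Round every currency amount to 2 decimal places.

FOB: the seller bears costs until goods are on board at the origin port; the buyer bears freight, insurance and all costs thereafter.
CIF value = FOB price + freight + insurance = 264283.85 + 2434.95 + 345.83 = 267064.63
Import duty = 267064.63 × 7% = 18694.52
Buyer bears: freight 2434.95 + insurance 345.83 + destination terminal 784.06 + brokerage 431.88 + delivery 744.41 + duty 18694.52 = 23435.65
Landed cost = invoice 264283.85 + 23435.65 = 287719.50

Total landed cost: GBP 287719.50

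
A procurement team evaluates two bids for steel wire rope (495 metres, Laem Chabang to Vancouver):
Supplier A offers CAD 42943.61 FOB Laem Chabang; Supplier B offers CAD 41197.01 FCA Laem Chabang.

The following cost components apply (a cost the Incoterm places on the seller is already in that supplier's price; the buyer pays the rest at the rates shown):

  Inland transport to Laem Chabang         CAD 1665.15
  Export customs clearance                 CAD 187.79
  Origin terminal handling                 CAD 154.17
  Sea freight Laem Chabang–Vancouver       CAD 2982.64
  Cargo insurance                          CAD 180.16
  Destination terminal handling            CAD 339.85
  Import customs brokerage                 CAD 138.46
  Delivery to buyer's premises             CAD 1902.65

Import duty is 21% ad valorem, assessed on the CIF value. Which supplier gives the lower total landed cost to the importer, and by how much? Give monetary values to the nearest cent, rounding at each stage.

Supplier B is cheaper by CAD 1926.84

Supplier A (FOB):
CIF value = FOB price + freight + insurance = 42943.61 + 2982.64 + 180.16 = 46106.41
Import duty = 46106.41 × 21% = 9682.35
Buyer bears (A): 2982.64 + 180.16 + 339.85 + 138.46 + 1902.65 = 5543.76
Landed cost (A) = invoice 42943.61 + 5543.76 + duty 9682.35 = 58169.72
Supplier B (FCA):
CIF value = FCA price + origin terminal + freight + insurance = 41197.01 + 154.17 + 2982.64 + 180.16 = 44513.98
Import duty = 44513.98 × 21% = 9347.94
Buyer bears (B): 154.17 + 2982.64 + 180.16 + 339.85 + 138.46 + 1902.65 = 5697.93
Landed cost (B) = invoice 41197.01 + 5697.93 + duty 9347.94 = 56242.88
Difference = |58169.72 − 56242.88| = 1926.84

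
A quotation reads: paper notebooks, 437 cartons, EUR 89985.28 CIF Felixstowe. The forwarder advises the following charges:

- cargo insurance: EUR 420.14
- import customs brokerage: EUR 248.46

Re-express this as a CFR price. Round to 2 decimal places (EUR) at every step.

CFR price: EUR 89565.14

Not relevant to the conversion: brokerage — on the buyer under both terms; not part of either seller's price.
From CIF to CFR, the seller no longer bears: insurance.
CFR price = 89985.28 − 420.14 = 89565.14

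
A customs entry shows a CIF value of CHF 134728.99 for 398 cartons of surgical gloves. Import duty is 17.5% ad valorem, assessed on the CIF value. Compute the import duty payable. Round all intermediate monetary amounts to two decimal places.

Import duty = 134728.99 × 17.5% = 23577.57

Import duty: CHF 23577.57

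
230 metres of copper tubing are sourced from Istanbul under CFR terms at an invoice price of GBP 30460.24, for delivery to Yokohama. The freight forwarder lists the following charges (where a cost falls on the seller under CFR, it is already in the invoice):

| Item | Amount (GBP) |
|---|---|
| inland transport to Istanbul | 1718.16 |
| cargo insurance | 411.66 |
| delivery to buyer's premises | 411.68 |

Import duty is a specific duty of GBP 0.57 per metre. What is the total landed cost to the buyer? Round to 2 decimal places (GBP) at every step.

CFR: the seller pays costs through ocean freight to the destination port, but not insurance.
Already in the invoice (seller's account under CFR): inland to port — exclude.
CIF value = CFR price + insurance = 30460.24 + 411.66 = 30871.90
Import duty = 230 × 0.57 = 131.10
Buyer bears: insurance 411.66 + delivery 411.68 + duty 131.10 = 954.44
Landed cost = invoice 30460.24 + 954.44 = 31414.68

Total landed cost: GBP 31414.68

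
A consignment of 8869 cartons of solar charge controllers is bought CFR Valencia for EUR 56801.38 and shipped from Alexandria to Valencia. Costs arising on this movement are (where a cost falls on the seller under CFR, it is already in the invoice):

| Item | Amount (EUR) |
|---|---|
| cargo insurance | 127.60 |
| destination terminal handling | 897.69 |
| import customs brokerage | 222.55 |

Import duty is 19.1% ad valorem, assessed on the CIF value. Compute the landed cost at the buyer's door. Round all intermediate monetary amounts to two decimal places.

CFR: the seller pays costs through ocean freight to the destination port, but not insurance.
CIF value = CFR price + insurance = 56801.38 + 127.60 = 56928.98
Import duty = 56928.98 × 19.1% = 10873.44
Buyer bears: insurance 127.60 + destination terminal 897.69 + brokerage 222.55 + duty 10873.44 = 12121.28
Landed cost = invoice 56801.38 + 12121.28 = 68922.66

Total landed cost: EUR 68922.66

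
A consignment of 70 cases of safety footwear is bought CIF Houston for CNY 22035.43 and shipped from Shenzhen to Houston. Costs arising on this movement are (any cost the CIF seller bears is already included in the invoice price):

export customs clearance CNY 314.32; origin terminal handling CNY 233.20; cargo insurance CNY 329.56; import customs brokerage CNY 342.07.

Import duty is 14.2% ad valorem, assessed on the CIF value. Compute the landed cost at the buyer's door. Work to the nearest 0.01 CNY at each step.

CIF: the seller pays costs through ocean freight and marine insurance to the destination port.
Already in the invoice (seller's account under CIF): export clearance, origin terminal, insurance — exclude.
The CIF price already equals the CIF value: 22035.43
Import duty = 22035.43 × 14.2% = 3129.03
Buyer bears: brokerage 342.07 + duty 3129.03 = 3471.10
Landed cost = invoice 22035.43 + 3471.10 = 25506.53

Total landed cost: CNY 25506.53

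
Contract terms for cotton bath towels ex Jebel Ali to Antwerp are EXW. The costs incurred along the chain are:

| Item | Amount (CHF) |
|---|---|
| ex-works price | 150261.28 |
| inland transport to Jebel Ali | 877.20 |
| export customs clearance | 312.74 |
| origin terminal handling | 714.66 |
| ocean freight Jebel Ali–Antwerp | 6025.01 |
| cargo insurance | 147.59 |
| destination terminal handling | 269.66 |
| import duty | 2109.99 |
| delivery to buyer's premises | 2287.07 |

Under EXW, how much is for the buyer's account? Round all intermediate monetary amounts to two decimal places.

EXW: the seller makes goods available at their premises; the buyer bears all onward costs.
Seller's account: goods 150261.28 = 150261.28
Buyer's account: inland to port 877.20 + export clearance 312.74 + origin terminal 714.66 + freight 6025.01 + insurance 147.59 + destination terminal 269.66 + duty 2109.99 + delivery 2287.07 = 12743.92

Buyer's account: CHF 12743.92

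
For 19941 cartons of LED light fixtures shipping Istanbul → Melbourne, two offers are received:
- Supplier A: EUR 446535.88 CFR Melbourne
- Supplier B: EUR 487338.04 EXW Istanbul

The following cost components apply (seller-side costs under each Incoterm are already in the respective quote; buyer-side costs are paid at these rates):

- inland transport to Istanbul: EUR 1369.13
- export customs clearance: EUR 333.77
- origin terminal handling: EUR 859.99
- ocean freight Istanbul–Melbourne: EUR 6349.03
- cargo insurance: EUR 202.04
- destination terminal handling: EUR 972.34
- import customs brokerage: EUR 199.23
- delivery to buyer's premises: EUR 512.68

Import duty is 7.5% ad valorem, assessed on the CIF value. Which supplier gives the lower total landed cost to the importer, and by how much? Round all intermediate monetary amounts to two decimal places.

Supplier A (CFR):
CIF value = CFR price + insurance = 446535.88 + 202.04 = 446737.92
Import duty = 446737.92 × 7.5% = 33505.34
Buyer bears (A): 202.04 + 972.34 + 199.23 + 512.68 = 1886.29
Landed cost (A) = invoice 446535.88 + 1886.29 + duty 33505.34 = 481927.51
Supplier B (EXW):
CIF value = EXW price + inland to port + export clearance + origin terminal + freight + insurance = 487338.04 + 1369.13 + 333.77 + 859.99 + 6349.03 + 202.04 = 496452.00
Import duty = 496452.00 × 7.5% = 37233.90
Buyer bears (B): 1369.13 + 333.77 + 859.99 + 6349.03 + 202.04 + 972.34 + 199.23 + 512.68 = 10798.21
Landed cost (B) = invoice 487338.04 + 10798.21 + duty 37233.90 = 535370.15
Difference = |481927.51 − 535370.15| = 53442.64

Supplier A is cheaper by EUR 53442.64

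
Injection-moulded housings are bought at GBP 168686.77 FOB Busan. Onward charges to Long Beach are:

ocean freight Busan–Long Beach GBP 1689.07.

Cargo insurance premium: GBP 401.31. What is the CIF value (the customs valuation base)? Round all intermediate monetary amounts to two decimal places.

CIF = FOB price + freight + insurance
CIF = 168686.77 + 1689.07 + 401.31 = 170777.15

CIF value: GBP 170777.15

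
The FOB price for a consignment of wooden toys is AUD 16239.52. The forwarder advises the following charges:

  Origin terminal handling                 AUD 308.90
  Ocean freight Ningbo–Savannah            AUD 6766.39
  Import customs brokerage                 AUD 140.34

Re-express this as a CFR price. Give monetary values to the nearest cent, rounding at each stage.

CFR price: AUD 23005.91

Not relevant to the conversion: origin terminal — on the seller under both FOB and CFR; already in the FOB price and stays in the CFR price. brokerage — on the buyer under both terms; not part of either seller's price.
From FOB to CFR, the seller additionally bears: freight.
CFR price = 16239.52 + 6766.39 = 23005.91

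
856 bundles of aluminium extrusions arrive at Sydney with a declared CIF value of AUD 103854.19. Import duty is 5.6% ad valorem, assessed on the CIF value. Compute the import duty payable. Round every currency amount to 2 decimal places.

Import duty: AUD 5815.83

Import duty = 103854.19 × 5.6% = 5815.83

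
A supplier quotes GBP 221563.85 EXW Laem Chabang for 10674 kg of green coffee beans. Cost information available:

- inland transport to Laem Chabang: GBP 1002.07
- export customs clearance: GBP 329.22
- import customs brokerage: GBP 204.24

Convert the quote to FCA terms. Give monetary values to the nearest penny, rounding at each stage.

FCA price: GBP 222895.14

Not relevant to the conversion: brokerage — on the buyer under both terms; not part of either seller's price.
From EXW to FCA, the seller additionally bears: inland to port, export clearance.
FCA price = 221563.85 + 1002.07 + 329.22 = 222895.14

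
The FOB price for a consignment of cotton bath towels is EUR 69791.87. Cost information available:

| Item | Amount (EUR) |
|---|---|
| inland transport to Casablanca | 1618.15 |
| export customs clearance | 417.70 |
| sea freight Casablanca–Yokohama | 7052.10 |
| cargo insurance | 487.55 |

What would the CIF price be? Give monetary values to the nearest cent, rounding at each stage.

Not relevant to the conversion: inland to port, export clearance — on the seller under both FOB and CIF; already in the FOB price and stays in the CIF price.
From FOB to CIF, the seller additionally bears: freight, insurance.
CIF price = 69791.87 + 7052.10 + 487.55 = 77331.52

CIF price: EUR 77331.52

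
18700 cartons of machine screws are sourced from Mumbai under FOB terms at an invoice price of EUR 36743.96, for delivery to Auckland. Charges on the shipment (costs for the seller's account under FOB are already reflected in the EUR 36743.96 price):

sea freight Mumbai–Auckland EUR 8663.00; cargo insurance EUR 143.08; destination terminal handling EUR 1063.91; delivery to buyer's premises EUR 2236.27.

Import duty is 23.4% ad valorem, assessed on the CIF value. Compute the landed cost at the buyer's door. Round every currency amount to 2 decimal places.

FOB: the seller bears costs until goods are on board at the origin port; the buyer bears freight, insurance and all costs thereafter.
CIF value = FOB price + freight + insurance = 36743.96 + 8663.00 + 143.08 = 45550.04
Import duty = 45550.04 × 23.4% = 10658.71
Buyer bears: freight 8663.00 + insurance 143.08 + destination terminal 1063.91 + delivery 2236.27 + duty 10658.71 = 22764.97
Landed cost = invoice 36743.96 + 22764.97 = 59508.93

Total landed cost: EUR 59508.93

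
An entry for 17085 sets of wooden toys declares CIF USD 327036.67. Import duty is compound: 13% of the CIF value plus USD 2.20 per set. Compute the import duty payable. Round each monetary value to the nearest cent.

Ad valorem component: 327036.67 × 13% = 42514.77
Specific component: 17085 × 2.20 = 37587.00
Import duty = 42514.77 + 37587.00 = 80101.77

Import duty: USD 80101.77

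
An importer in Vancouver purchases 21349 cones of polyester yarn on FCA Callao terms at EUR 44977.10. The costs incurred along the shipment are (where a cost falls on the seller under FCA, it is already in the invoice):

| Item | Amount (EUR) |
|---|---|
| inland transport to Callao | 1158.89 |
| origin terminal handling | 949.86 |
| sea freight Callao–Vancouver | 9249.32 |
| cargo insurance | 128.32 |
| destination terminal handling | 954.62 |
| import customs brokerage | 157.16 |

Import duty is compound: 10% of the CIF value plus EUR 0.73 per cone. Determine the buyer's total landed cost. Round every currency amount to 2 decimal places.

Total landed cost: EUR 77531.61

FCA: the seller delivers export-cleared goods to the carrier; the buyer bears costs from that point.
Already in the invoice (seller's account under FCA): inland to port — exclude.
CIF value = FCA price + origin terminal + freight + insurance = 44977.10 + 949.86 + 9249.32 + 128.32 = 55304.60
Ad valorem component: 55304.60 × 10% = 5530.46
Specific component: 21349 × 0.73 = 15584.77
Import duty = 5530.46 + 15584.77 = 21115.23
Buyer bears: origin terminal 949.86 + freight 9249.32 + insurance 128.32 + destination terminal 954.62 + brokerage 157.16 + duty 21115.23 = 32554.51
Landed cost = invoice 44977.10 + 32554.51 = 77531.61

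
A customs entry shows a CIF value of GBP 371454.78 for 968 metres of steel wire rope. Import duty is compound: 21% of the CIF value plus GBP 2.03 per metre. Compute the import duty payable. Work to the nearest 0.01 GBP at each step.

Ad valorem component: 371454.78 × 21% = 78005.50
Specific component: 968 × 2.03 = 1965.04
Import duty = 78005.50 + 1965.04 = 79970.54

Import duty: GBP 79970.54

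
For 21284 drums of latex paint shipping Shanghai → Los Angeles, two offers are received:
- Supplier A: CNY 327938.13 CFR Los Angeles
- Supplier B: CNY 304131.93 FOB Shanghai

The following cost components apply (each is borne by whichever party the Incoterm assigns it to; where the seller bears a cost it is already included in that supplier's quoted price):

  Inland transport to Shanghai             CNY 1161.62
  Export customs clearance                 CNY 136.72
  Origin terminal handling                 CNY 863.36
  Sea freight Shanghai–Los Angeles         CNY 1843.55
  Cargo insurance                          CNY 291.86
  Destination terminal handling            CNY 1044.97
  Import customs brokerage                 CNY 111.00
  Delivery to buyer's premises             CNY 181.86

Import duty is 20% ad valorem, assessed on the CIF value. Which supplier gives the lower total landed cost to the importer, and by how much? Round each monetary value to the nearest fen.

Supplier B is cheaper by CNY 26355.18

Supplier A (CFR):
CIF value = CFR price + insurance = 327938.13 + 291.86 = 328229.99
Import duty = 328229.99 × 20% = 65646.00
Buyer bears (A): 291.86 + 1044.97 + 111.00 + 181.86 = 1629.69
Landed cost (A) = invoice 327938.13 + 1629.69 + duty 65646.00 = 395213.82
Supplier B (FOB):
CIF value = FOB price + freight + insurance = 304131.93 + 1843.55 + 291.86 = 306267.34
Import duty = 306267.34 × 20% = 61253.47
Buyer bears (B): 1843.55 + 291.86 + 1044.97 + 111.00 + 181.86 = 3473.24
Landed cost (B) = invoice 304131.93 + 3473.24 + duty 61253.47 = 368858.64
Difference = |395213.82 − 368858.64| = 26355.18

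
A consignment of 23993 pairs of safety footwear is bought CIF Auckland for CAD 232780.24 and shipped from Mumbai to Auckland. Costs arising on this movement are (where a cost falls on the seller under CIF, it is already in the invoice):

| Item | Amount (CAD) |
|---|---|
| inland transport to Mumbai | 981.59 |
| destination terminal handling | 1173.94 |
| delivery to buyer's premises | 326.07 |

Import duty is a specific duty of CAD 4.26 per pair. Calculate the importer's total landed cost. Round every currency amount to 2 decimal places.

CIF: the seller pays costs through ocean freight and marine insurance to the destination port.
Already in the invoice (seller's account under CIF): inland to port — exclude.
The CIF price already equals the CIF value: 232780.24
Import duty = 23993 × 4.26 = 102210.18
Buyer bears: destination terminal 1173.94 + delivery 326.07 + duty 102210.18 = 103710.19
Landed cost = invoice 232780.24 + 103710.19 = 336490.43

Total landed cost: CAD 336490.43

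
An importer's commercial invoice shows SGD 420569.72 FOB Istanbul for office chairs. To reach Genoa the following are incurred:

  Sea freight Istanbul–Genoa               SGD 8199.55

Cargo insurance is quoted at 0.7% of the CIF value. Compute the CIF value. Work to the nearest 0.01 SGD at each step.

Let C be the CIF value. C = FOB price + freight + 0.7% × C
C − 0.7% × C = 420569.72 + 8199.55
0.993 × C = 428769.27
C = 428769.27 / 0.993 = 431791.81
Insurance premium = 0.7% × 431791.81 = 3022.54

CIF value: SGD 431791.81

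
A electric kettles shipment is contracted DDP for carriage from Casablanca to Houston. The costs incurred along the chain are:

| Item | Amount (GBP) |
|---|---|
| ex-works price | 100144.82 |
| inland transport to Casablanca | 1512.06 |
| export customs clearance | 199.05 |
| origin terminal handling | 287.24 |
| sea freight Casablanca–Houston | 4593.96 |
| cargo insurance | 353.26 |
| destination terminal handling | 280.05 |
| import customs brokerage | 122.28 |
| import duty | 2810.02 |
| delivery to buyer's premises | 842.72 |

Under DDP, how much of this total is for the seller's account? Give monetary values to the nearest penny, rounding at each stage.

DDP: the seller bears all costs including import duty.
Seller's account: goods 100144.82 + inland to port 1512.06 + export clearance 199.05 + origin terminal 287.24 + freight 4593.96 + insurance 353.26 + destination terminal 280.05 + brokerage 122.28 + duty 2810.02 + delivery 842.72 = 111145.46
Buyer's account: 0.00

Seller's account: GBP 111145.46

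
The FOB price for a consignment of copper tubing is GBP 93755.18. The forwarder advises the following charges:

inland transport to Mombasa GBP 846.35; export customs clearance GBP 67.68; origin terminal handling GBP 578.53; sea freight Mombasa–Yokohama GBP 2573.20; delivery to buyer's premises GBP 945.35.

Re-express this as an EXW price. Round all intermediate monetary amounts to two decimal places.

EXW price: GBP 92262.62

Not relevant to the conversion: delivery, freight — on the buyer under both terms; not part of either seller's price.
From FOB to EXW, the seller no longer bears: inland to port, export clearance, origin terminal.
EXW price = 93755.18 − 846.35 − 67.68 − 578.53 = 92262.62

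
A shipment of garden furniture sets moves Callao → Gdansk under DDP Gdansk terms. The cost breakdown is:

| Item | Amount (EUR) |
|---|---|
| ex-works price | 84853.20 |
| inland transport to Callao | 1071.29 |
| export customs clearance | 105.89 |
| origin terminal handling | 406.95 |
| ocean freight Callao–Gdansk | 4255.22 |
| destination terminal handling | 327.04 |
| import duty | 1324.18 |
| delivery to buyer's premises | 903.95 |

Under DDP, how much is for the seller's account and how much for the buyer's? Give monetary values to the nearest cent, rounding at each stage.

Seller: EUR 93247.72; buyer: EUR 0.00

DDP: the seller bears all costs including import duty.
Seller's account: goods 84853.20 + inland to port 1071.29 + export clearance 105.89 + origin terminal 406.95 + freight 4255.22 + destination terminal 327.04 + duty 1324.18 + delivery 903.95 = 93247.72
Buyer's account: 0.00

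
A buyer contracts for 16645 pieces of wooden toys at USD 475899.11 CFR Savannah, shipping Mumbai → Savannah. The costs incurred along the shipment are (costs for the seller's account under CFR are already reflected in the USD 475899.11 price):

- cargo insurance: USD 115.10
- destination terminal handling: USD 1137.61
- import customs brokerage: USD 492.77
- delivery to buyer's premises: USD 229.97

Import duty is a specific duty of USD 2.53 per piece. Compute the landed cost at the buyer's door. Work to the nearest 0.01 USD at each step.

Total landed cost: USD 519986.41

CFR: the seller pays costs through ocean freight to the destination port, but not insurance.
CIF value = CFR price + insurance = 475899.11 + 115.10 = 476014.21
Import duty = 16645 × 2.53 = 42111.85
Buyer bears: insurance 115.10 + destination terminal 1137.61 + brokerage 492.77 + delivery 229.97 + duty 42111.85 = 44087.30
Landed cost = invoice 475899.11 + 44087.30 = 519986.41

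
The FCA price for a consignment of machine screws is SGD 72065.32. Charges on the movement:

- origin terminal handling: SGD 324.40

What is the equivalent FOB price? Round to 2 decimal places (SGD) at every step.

FOB price: SGD 72389.72

From FCA to FOB, the seller additionally bears: origin terminal.
FOB price = 72065.32 + 324.40 = 72389.72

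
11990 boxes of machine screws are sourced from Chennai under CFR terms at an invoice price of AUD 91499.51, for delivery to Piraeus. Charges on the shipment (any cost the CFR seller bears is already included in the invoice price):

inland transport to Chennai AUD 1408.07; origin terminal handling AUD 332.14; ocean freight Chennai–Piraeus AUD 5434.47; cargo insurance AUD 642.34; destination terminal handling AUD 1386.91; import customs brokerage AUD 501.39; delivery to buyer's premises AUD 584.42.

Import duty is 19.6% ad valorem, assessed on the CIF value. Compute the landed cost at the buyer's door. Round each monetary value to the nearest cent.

Total landed cost: AUD 112674.37

CFR: the seller pays costs through ocean freight to the destination port, but not insurance.
Already in the invoice (seller's account under CFR): inland to port, origin terminal, freight — exclude.
CIF value = CFR price + insurance = 91499.51 + 642.34 = 92141.85
Import duty = 92141.85 × 19.6% = 18059.80
Buyer bears: insurance 642.34 + destination terminal 1386.91 + brokerage 501.39 + delivery 584.42 + duty 18059.80 = 21174.86
Landed cost = invoice 91499.51 + 21174.86 = 112674.37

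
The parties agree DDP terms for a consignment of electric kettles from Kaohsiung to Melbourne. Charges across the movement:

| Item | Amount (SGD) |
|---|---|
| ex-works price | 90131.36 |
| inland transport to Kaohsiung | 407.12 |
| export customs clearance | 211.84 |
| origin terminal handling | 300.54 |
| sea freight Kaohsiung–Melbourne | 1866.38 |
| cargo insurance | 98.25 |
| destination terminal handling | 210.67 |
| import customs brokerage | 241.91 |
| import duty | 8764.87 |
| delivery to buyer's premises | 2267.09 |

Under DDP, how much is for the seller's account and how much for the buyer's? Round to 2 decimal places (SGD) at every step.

Seller: SGD 104500.03; buyer: SGD 0.00

DDP: the seller bears all costs including import duty.
Seller's account: goods 90131.36 + inland to port 407.12 + export clearance 211.84 + origin terminal 300.54 + freight 1866.38 + insurance 98.25 + destination terminal 210.67 + brokerage 241.91 + duty 8764.87 + delivery 2267.09 = 104500.03
Buyer's account: 0.00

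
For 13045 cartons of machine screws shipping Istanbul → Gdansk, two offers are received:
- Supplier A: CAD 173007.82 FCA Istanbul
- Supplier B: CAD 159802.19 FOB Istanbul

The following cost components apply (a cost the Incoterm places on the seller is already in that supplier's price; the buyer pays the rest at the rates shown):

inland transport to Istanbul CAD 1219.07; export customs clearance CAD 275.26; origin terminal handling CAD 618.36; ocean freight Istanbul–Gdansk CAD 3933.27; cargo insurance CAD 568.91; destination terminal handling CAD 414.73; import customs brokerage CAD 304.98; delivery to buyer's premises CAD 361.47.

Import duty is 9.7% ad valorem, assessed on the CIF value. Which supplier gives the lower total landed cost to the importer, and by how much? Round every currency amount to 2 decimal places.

Supplier B is cheaper by CAD 15164.92

Supplier A (FCA):
CIF value = FCA price + origin terminal + freight + insurance = 173007.82 + 618.36 + 3933.27 + 568.91 = 178128.36
Import duty = 178128.36 × 9.7% = 17278.45
Buyer bears (A): 618.36 + 3933.27 + 568.91 + 414.73 + 304.98 + 361.47 = 6201.72
Landed cost (A) = invoice 173007.82 + 6201.72 + duty 17278.45 = 196487.99
Supplier B (FOB):
CIF value = FOB price + freight + insurance = 159802.19 + 3933.27 + 568.91 = 164304.37
Import duty = 164304.37 × 9.7% = 15937.52
Buyer bears (B): 3933.27 + 568.91 + 414.73 + 304.98 + 361.47 = 5583.36
Landed cost (B) = invoice 159802.19 + 5583.36 + duty 15937.52 = 181323.07
Difference = |196487.99 − 181323.07| = 15164.92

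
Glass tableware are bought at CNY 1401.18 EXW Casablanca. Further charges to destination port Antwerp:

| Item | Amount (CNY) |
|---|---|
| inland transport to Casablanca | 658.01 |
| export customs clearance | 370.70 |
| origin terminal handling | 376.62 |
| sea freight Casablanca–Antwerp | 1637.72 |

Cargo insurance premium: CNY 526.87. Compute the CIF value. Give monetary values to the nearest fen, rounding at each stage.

CIF = EXW price + pre-shipment costs + freight + insurance
CIF = 1401.18 + 658.01 + 370.70 + 376.62 + 1637.72 + 526.87 = 4971.10

CIF value: CNY 4971.10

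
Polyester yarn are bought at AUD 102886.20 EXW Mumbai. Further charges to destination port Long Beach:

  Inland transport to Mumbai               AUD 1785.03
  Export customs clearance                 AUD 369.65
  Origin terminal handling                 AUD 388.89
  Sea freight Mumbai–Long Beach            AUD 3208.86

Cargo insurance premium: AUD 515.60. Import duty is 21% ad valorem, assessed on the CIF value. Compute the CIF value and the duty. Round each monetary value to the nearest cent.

CIF value: AUD 109154.23; import duty: AUD 22922.39

CIF = EXW price + pre-shipment costs + freight + insurance
CIF = 102886.20 + 1785.03 + 369.65 + 388.89 + 3208.86 + 515.60 = 109154.23
Import duty = 109154.23 × 21% = 22922.39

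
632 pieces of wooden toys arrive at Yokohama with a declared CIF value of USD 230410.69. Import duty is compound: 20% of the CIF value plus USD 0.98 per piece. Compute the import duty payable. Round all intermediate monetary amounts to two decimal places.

Ad valorem component: 230410.69 × 20% = 46082.14
Specific component: 632 × 0.98 = 619.36
Import duty = 46082.14 + 619.36 = 46701.50

Import duty: USD 46701.50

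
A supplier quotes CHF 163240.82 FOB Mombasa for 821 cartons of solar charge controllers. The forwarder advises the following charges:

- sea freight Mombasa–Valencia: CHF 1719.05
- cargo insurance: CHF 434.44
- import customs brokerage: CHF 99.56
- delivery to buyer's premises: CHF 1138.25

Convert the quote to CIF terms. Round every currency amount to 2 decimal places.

CIF price: CHF 165394.31

Not relevant to the conversion: delivery, brokerage — on the buyer under both terms; not part of either seller's price.
From FOB to CIF, the seller additionally bears: freight, insurance.
CIF price = 163240.82 + 1719.05 + 434.44 = 165394.31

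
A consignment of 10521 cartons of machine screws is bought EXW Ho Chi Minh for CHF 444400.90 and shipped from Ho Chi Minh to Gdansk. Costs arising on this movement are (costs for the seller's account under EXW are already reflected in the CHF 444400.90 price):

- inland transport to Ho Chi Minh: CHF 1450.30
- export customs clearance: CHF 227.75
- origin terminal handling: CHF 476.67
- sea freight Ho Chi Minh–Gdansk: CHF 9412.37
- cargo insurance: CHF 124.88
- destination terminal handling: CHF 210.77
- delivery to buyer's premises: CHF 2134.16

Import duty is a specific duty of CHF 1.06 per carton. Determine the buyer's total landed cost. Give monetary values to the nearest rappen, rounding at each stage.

EXW: the seller makes goods available at their premises; the buyer bears all onward costs.
CIF value = EXW price + inland to port + export clearance + origin terminal + freight + insurance = 444400.90 + 1450.30 + 227.75 + 476.67 + 9412.37 + 124.88 = 456092.87
Import duty = 10521 × 1.06 = 11152.26
Buyer bears: inland to port 1450.30 + export clearance 227.75 + origin terminal 476.67 + freight 9412.37 + insurance 124.88 + destination terminal 210.77 + delivery 2134.16 + duty 11152.26 = 25189.16
Landed cost = invoice 444400.90 + 25189.16 = 469590.06

Total landed cost: CHF 469590.06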